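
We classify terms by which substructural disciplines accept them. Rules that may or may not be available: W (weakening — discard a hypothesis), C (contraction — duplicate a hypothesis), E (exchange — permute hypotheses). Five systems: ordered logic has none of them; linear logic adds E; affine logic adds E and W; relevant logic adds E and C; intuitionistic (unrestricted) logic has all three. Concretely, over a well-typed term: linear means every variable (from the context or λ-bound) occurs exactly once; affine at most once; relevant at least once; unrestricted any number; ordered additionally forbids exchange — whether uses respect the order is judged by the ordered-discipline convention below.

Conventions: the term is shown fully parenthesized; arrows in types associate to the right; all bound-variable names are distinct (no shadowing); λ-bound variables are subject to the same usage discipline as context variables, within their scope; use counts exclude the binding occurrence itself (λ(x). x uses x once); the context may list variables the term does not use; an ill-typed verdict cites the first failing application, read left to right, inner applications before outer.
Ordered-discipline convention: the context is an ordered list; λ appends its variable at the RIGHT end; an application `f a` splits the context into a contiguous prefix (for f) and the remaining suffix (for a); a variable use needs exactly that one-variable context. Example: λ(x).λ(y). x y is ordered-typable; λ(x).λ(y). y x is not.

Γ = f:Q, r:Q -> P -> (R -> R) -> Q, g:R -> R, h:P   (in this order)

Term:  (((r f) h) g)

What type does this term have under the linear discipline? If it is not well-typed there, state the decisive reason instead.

term : Q
counts: f ×1, r ×1, g ×1, h ×1
order of uses: r, f, h, g
typing: ✓ — Q
per-discipline verdicts: ordered ✗, linear ✓, affine ✓, relevant ✓, unrestricted ✓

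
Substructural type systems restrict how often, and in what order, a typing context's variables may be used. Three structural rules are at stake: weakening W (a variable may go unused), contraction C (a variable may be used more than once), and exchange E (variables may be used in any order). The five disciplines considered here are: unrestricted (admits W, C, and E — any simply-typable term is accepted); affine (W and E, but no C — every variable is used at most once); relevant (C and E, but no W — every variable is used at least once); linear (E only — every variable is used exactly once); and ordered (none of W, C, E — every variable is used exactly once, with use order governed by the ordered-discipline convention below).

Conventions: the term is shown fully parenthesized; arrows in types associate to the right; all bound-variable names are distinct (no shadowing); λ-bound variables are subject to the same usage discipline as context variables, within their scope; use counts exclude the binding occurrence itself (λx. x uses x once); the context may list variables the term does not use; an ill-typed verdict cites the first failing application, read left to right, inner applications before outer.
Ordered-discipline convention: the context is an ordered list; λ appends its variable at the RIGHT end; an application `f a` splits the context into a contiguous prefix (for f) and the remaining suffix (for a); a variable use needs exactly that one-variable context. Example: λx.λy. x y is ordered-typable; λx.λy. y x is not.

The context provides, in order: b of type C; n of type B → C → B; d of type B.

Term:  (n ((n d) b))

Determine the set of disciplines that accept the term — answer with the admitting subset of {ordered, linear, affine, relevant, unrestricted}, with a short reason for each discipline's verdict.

accepted by: relevant, unrestricted
counts: b ×1; n ×2; d ×1
left-to-right use order: n, n, d, b
typing: ✓ — C → B
ordered ✗ (repeated use of n ×2)
linear ✗ (repeated use of n ×2)
affine ✗ (repeated use of n ×2)
relevant ✓ (at least one use each (b, n, d))
unrestricted ✓ (well-typed at C → B; no restrictions here)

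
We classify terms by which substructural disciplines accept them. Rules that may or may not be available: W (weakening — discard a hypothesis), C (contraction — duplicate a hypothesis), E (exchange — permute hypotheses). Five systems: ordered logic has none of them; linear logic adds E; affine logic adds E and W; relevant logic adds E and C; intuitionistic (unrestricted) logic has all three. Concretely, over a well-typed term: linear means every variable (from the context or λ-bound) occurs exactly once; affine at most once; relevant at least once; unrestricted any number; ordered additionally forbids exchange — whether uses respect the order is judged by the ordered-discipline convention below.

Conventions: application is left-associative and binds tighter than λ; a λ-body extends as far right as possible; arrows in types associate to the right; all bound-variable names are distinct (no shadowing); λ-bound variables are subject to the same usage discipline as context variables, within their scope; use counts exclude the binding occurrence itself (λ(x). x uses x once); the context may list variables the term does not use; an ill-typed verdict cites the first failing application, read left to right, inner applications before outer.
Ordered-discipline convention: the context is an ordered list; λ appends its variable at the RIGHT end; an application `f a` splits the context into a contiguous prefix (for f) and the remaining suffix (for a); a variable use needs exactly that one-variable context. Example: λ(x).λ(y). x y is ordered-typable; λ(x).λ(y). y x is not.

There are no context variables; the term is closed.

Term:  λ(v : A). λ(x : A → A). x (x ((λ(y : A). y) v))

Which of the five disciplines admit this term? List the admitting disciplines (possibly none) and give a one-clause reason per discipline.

admitted in: relevant, unrestricted
use counts: v [bound]: 1×, x [bound]: 2×, y [bound]: 1×
order of uses: x, x, y, v
typing: ✓ — A → (A → A) → A
ordered ✗ (uses contraction: x ×2)
linear ✗ (uses contraction: x ×2)
affine ✗ (uses contraction: x ×2)
relevant ✓ (at least one use each (v, x, y))
unrestricted ✓ (well-typed at A → (A → A) → A; no restrictions here)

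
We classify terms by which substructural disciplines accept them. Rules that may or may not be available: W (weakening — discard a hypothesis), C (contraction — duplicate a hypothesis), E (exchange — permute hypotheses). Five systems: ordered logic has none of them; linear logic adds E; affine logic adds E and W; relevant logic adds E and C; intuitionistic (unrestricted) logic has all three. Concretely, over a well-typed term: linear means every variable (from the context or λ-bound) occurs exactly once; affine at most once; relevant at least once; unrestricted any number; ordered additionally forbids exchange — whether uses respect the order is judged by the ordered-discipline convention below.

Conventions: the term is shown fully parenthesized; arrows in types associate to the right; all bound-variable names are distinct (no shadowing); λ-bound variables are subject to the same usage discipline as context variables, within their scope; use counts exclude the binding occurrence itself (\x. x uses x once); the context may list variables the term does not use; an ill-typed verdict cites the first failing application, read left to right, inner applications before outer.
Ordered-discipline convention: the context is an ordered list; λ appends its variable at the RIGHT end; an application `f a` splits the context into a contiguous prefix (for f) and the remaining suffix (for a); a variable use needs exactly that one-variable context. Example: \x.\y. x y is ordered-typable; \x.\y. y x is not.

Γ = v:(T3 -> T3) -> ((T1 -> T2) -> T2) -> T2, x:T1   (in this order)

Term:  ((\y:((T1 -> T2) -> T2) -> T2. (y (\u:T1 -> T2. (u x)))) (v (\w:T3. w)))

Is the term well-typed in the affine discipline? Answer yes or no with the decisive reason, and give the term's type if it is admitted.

yes — at most one use each (v, x, y, u, w); term : T2
use counts: v: 1×, x: 1×, y (λ-bound): 1×, u (λ-bound): 1×, w (λ-bound): 1×
uses in reading order: y, u, x, v, w
typing: well-typed — term : T2
all disciplines: ordered ✗, linear ✓, affine ✓, relevant ✓, unrestricted ✓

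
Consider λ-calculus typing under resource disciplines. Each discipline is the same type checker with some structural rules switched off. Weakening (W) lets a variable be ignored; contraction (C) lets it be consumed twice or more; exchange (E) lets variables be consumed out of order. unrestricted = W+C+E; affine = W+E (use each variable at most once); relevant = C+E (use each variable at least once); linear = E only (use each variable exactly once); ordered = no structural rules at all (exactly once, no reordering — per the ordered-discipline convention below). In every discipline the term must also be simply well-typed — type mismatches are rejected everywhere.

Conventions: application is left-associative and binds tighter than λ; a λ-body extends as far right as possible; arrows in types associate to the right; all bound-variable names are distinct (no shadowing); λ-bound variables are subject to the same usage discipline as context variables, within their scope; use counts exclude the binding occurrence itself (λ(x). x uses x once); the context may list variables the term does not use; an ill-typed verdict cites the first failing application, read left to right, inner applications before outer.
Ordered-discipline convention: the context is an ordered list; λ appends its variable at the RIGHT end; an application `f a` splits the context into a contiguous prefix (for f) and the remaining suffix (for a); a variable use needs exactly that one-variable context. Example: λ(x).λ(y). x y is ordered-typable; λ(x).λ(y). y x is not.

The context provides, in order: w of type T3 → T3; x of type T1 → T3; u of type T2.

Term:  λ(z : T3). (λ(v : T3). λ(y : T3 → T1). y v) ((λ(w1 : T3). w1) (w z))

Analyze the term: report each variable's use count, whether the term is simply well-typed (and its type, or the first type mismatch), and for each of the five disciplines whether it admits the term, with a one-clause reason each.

variable uses: w ×1, x ×0, u ×0, z (bound) ×1, v (bound) ×1, y (bound) ×1, w1 (bound) ×1
left-to-right use order: y, v, w1, w, z
typing: ✓ — T3 → (T3 → T1) → T1
ordered: ✗, needs weakening: x, u unused
linear: ✗, needs weakening: x, u unused
affine: ✓, w, x, u, z, v, y, w1: no repeats, contraction unneeded
relevant: ✗, needs weakening: x, u unused
unrestricted: ✓, simply typable at T3 → (T3 → T1) → T1; W, C, E all held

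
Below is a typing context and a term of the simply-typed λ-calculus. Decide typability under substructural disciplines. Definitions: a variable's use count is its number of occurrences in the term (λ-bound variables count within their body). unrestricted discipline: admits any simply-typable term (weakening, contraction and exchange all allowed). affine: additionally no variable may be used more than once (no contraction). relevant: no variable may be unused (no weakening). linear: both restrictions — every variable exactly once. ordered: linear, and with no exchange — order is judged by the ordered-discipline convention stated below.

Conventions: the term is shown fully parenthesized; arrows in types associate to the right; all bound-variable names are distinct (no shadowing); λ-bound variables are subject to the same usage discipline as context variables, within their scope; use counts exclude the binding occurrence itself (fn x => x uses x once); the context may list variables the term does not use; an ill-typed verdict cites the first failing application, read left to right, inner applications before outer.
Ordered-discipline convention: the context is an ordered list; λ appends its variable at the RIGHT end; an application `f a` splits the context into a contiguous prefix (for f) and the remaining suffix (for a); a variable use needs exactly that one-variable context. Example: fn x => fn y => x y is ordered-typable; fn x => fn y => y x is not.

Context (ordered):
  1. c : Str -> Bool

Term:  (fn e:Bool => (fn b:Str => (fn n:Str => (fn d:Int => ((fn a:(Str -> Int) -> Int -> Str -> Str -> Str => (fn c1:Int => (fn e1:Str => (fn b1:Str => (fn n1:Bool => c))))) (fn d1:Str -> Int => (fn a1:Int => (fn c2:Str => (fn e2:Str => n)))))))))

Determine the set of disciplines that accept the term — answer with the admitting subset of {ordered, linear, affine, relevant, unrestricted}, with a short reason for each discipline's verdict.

admitting disciplines: affine, unrestricted
counts: c=1; e [bound]=0; b [bound]=0; n [bound]=1; d [bound]=0; a [bound]=0; c1 [bound]=0; e1 [bound]=0; b1 [bound]=0; n1 [bound]=0; d1 [bound]=0; a1 [bound]=0; c2 [bound]=0; e2 [bound]=0
order of uses: c, n
typing: well-typed at Bool -> Str -> Str -> Int -> Int -> Str -> Str -> Bool -> Str -> Bool
ordered ✗ (e, b, d, a, c1, e1, b1, n1, d1, a1, c2, e2 left unused)
linear ✗ (e, b, d, a, c1, e1, b1, n1, d1, a1, c2, e2 left unused)
affine ✓ (no duplicate uses among c, e, b, n, d, a, c1, e1, b1, n1, d1, a1, c2, e2)
relevant ✗ (e, b, d, a, c1, e1, b1, n1, d1, a1, c2, e2 left unused)
unrestricted ✓ (simply typable at Bool -> Str -> Str -> Int -> Int -> Str -> Str -> Bool -> Str -> Bool; W, C, E all held)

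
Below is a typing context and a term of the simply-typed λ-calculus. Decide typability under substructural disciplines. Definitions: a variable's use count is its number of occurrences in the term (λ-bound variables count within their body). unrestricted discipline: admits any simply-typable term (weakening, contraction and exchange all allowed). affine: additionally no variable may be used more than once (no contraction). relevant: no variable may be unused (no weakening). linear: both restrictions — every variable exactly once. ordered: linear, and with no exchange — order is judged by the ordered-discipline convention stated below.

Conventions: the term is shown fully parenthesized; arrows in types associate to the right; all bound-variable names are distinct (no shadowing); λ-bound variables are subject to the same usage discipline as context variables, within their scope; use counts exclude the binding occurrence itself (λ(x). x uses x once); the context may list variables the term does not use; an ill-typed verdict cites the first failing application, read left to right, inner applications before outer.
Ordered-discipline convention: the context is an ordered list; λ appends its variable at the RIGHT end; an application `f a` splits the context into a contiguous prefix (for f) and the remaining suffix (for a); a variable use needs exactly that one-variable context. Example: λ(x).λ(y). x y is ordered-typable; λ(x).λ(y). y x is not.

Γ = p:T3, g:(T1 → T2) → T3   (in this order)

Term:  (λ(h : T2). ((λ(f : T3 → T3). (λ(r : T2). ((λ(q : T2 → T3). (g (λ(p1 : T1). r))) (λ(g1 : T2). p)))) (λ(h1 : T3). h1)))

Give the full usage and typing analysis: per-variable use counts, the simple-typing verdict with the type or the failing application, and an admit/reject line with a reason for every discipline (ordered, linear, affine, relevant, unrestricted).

use counts: p: 1; g: 1; h [bound]: 0; f [bound]: 0; r [bound]: 1; q [bound]: 0; p1 [bound]: 0; g1 [bound]: 0; h1 [bound]: 1
uses in reading order: g, r, p, h1
typing: well-typed at T2 → T2 → T3
ordered: ✗ — unused: h, f, q, p1, g1 — weakening required
linear: ✗ — unused: h, f, q, p1, g1 — weakening required
affine: ✓ — no duplicate uses among p, g, h, f, r, q, p1, g1, h1
relevant: ✗ — unused: h, f, q, p1, g1 — weakening required
unrestricted: ✓ — type-checks (T2 → T2 → T3) and nothing is barred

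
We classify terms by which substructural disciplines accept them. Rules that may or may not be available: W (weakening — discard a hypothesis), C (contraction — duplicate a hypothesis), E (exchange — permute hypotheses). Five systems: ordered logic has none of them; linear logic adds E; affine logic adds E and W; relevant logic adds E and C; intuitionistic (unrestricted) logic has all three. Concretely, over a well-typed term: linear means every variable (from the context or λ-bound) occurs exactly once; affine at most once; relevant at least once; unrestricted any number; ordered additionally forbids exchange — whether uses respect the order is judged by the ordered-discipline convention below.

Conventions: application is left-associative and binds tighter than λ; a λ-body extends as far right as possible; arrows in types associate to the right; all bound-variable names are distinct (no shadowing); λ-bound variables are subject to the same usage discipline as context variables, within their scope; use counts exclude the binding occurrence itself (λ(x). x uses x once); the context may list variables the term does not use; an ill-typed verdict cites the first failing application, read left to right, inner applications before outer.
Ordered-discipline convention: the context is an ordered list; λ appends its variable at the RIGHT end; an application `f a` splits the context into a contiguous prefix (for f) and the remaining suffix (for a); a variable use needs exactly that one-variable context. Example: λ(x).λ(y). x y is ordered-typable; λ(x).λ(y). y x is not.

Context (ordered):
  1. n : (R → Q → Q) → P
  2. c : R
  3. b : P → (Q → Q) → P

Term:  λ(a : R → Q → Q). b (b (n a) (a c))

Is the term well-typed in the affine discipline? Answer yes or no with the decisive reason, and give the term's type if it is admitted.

no — uses contraction: b ×2, a ×2
use counts: n: 1×, c: 1×, b: 2×, a [bound]: 2×
order of uses: b, b, n, a, a, c
typing: well-typed at (R → Q → Q) → (Q → Q) → P
summary: ordered ✗ · linear ✗ · affine ✗ · relevant ✓ · unrestricted ✓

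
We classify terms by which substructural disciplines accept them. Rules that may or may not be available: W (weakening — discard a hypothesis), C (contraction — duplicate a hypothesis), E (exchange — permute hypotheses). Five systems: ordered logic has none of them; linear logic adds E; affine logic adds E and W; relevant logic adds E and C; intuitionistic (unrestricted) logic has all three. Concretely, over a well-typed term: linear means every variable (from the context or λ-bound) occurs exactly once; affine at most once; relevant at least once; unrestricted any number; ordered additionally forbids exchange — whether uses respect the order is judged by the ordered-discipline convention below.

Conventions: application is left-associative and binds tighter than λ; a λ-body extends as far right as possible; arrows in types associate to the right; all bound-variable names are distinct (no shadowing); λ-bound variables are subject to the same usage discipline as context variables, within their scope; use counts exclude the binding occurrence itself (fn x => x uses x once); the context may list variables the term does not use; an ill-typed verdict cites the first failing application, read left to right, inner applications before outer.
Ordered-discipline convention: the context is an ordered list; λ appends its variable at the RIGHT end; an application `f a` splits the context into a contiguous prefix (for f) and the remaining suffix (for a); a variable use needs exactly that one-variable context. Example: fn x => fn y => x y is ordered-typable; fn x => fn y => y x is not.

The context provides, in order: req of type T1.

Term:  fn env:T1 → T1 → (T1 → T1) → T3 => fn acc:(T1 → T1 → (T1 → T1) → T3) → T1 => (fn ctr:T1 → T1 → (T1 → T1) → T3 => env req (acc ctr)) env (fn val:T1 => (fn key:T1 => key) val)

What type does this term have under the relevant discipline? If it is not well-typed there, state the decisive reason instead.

term : (T1 → T1 → (T1 → T1) → T3) → ((T1 → T1 → (T1 → T1) → T3) → T1) → T3
use counts: req: 1, env (λ-bound): 2, acc (λ-bound): 1, ctr (λ-bound): 1, val (λ-bound): 1, key (λ-bound): 1
use order (left to right): env, req, acc, ctr, env, key, val
typing: well-typed at (T1 → T1 → (T1 → T1) → T3) → ((T1 → T1 → (T1 → T1) → T3) → T1) → T3
all disciplines: ordered ✗, linear ✗, affine ✗, relevant ✓, unrestricted ✓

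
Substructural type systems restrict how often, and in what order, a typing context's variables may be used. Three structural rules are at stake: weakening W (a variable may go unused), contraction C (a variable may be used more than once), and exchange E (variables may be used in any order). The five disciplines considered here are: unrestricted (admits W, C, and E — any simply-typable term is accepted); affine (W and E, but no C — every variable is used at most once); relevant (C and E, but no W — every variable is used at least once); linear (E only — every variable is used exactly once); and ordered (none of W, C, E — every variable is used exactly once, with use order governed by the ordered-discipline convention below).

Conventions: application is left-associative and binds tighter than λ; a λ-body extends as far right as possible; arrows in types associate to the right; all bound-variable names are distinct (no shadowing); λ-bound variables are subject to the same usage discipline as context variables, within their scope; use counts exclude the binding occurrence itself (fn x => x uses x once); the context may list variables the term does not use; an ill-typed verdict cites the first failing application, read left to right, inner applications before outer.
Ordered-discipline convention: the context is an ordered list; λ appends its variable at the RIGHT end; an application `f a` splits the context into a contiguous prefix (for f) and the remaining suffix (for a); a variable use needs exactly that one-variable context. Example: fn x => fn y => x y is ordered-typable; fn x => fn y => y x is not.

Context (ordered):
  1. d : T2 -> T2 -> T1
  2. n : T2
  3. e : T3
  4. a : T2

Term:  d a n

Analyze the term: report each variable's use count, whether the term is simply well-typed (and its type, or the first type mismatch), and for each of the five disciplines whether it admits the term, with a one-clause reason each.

variable uses: d: 1×; n: 1×; e: 0×; a: 1×
uses in reading order: d, a, n
typing: the term checks, with type T1
ordered ✗ (unused: e — weakening required)
linear ✗ (unused: e — weakening required)
affine ✓ (at most one use each (d, n, e, a))
relevant ✗ (unused: e — weakening required)
unrestricted ✓ (type-checks (T1) and nothing is barred)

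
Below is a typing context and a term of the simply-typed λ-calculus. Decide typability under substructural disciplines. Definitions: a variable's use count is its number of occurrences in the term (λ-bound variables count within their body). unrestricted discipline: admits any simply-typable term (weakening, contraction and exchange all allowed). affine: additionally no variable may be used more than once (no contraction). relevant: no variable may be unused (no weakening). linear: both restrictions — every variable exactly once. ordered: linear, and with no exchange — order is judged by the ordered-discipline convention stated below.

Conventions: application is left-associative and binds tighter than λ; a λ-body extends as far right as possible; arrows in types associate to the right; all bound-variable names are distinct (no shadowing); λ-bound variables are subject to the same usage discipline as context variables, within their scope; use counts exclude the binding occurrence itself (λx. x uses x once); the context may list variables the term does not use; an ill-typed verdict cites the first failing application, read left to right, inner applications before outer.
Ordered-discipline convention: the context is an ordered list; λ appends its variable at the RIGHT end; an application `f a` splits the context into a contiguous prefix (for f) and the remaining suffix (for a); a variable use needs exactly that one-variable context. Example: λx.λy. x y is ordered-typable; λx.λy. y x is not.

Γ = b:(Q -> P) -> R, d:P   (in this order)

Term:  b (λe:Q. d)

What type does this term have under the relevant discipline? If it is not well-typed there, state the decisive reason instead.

not well-typed under relevant — e left unused
use counts: b: 1×; d: 1×; e (λ-bound): 0×
order of uses: b, d
typing: well-typed at R
summary: ordered ✗; linear ✗; affine ✓; relevant ✗; unrestricted ✓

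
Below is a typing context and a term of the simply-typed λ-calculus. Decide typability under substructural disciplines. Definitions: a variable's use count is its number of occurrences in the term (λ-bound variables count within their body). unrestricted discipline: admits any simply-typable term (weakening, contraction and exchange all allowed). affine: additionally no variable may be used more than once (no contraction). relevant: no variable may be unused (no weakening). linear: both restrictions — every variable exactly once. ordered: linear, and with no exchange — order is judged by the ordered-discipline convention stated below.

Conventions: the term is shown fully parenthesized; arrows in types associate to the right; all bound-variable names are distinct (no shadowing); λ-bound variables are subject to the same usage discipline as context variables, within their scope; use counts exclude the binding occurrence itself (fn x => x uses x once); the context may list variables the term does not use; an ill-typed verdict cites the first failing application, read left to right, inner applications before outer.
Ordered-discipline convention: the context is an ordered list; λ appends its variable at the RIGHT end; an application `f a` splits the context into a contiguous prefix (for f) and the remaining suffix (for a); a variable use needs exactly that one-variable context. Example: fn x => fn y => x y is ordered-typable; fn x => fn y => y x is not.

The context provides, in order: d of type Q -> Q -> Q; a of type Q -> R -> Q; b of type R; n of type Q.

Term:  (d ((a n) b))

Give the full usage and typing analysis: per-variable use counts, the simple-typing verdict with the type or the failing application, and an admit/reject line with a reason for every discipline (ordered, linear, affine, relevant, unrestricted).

counts: d=1; a=1; b=1; n=1
order of uses: d, a, n, b
typing: well-typed at Q -> Q
ordered: ✗, no ordered split (uses run d, a, n, b)
linear: ✓, single use per variable (d, a, b, n)
affine: ✓, d, a, b, n: no repeats, contraction unneeded
relevant: ✓, d, a, b, n: all used, weakening unneeded
unrestricted: ✓, typability at Q -> Q is all that's needed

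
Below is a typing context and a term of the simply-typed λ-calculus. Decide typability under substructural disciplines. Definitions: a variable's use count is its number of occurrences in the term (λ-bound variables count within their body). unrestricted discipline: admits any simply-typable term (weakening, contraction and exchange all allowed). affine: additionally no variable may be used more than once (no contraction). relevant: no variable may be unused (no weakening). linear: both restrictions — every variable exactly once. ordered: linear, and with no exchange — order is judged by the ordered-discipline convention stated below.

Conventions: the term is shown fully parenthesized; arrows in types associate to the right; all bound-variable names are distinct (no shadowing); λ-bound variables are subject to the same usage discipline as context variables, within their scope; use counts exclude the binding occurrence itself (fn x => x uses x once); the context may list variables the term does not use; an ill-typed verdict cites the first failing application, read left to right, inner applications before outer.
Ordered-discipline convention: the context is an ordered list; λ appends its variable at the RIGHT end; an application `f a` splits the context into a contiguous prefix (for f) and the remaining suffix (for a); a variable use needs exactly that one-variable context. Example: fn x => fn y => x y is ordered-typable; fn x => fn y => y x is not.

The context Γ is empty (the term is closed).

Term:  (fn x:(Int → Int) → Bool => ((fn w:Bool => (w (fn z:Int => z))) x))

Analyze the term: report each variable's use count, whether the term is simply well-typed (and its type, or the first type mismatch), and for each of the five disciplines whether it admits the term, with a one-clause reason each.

counts: x [bound]: 1×, w [bound]: 1×, z [bound]: 1×
uses in reading order: w, z, x
typing: ill-typed: can't apply a value of type Bool
ordered ✗ (fails simple typing)
linear ✗ (a type mismatch blocks all five)
affine ✗ (the type mismatch rejects it)
relevant ✗ (not simply typable)
unrestricted ✗ (fails simple typing)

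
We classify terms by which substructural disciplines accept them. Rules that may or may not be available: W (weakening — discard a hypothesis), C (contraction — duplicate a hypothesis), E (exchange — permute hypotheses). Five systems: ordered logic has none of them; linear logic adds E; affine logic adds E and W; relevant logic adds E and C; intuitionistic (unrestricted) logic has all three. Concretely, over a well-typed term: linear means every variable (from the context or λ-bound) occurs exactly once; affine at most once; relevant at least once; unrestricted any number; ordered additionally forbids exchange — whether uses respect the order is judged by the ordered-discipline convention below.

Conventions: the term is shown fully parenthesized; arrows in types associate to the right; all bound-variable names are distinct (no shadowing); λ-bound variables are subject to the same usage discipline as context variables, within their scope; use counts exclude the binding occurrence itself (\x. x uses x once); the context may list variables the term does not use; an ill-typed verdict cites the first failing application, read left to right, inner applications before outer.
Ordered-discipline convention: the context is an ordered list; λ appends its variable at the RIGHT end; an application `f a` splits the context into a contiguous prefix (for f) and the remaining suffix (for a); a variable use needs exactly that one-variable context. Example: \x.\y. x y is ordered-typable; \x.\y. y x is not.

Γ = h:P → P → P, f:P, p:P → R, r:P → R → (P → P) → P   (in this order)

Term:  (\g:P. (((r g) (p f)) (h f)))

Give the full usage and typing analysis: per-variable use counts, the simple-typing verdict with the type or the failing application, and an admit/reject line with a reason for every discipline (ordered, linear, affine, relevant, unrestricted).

usage: h: 1×; f: 2×; p: 1×; r: 1×; g (bound): 1×
use order (left to right): r, g, p, f, h, f
typing: well-typed at P → P
ordered: ✗, needs contraction — f ×2
linear: ✗, needs contraction — f ×2
affine: ✗, needs contraction — f ×2
relevant: ✓, every one of h, f, p, r, g appears
unrestricted: ✓, simply typable at P → P; W, C, E all held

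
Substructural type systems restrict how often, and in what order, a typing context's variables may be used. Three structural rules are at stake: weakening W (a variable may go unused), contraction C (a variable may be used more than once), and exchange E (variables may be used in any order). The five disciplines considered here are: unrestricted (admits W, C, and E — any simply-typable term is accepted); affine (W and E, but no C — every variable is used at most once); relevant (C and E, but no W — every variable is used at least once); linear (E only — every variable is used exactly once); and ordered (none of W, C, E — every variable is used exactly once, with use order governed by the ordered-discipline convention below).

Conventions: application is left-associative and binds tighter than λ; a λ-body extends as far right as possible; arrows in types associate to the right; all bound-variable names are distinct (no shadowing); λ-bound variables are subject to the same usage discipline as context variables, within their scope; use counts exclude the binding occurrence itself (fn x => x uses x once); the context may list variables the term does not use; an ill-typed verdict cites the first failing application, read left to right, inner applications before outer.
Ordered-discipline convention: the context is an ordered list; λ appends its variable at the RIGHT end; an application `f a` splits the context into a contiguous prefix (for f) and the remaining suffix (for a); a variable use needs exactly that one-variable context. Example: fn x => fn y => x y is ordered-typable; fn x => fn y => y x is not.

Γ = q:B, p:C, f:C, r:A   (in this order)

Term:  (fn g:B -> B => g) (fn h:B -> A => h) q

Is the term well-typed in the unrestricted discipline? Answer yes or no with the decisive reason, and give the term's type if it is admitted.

no — a type mismatch blocks all five
counts: q ×1; p ×0; f ×0; r ×0; g (λ-bound) ×1; h (λ-bound) ×1
use order (left to right): g, h, q
typing: ill-typed: argument of type (B -> A) -> B -> A where B -> B is required
per-discipline verdicts: ordered ✗, linear ✗, affine ✗, relevant ✗, unrestricted ✗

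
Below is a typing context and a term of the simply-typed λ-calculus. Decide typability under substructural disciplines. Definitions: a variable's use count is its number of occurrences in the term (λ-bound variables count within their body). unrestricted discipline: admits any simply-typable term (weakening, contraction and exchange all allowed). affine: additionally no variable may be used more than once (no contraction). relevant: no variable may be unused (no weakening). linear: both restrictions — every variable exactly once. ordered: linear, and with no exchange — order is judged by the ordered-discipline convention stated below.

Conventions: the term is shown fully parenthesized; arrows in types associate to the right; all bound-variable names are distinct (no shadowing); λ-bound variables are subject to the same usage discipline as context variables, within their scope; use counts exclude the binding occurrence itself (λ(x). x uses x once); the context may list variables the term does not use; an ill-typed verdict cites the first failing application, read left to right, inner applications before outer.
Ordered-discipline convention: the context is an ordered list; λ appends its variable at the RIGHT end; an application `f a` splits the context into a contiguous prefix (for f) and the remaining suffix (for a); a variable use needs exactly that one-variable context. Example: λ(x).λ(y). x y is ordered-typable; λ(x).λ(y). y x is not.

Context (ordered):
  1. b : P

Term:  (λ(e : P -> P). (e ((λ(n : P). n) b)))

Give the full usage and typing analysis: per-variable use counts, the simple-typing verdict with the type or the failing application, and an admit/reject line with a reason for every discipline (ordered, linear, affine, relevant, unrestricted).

counts: b: 1, e (bound): 1, n (bound): 1
left-to-right use order: e, n, b
typing: ✓ — (P -> P) -> P
ordered: ✗, no ordered split (uses run e, n, b)
linear: ✓, exactly-once usage across b, e, n
affine: ✓, no duplicate uses among b, e, n
relevant: ✓, at least one use each (b, e, n)
unrestricted: ✓, typability at (P -> P) -> P is all that's needed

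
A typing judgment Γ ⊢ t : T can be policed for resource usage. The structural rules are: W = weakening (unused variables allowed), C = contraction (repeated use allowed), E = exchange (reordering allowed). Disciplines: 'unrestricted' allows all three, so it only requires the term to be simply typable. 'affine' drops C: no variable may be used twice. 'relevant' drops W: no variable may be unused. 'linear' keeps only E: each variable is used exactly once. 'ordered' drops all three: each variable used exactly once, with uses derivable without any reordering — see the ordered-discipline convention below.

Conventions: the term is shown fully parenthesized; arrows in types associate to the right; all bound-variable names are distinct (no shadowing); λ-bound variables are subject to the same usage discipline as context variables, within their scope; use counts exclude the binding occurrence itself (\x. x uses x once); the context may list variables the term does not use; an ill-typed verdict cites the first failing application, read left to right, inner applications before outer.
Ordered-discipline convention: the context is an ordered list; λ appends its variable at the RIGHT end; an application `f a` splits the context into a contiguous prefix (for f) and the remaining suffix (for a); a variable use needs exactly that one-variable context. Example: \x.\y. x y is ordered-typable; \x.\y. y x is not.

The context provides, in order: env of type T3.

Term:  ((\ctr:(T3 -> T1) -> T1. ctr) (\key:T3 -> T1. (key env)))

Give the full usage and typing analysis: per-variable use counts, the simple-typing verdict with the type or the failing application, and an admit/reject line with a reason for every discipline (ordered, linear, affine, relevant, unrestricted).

use counts: env: 1, ctr [bound]: 1, key [bound]: 1
use order (left to right): ctr, key, env
typing: ✓ — (T3 -> T1) -> T1
ordered: ✗, no ordered split (uses run ctr, key, env)
linear: ✓, each of env, ctr, key used exactly once
affine: ✓, env, ctr, key: no repeats, contraction unneeded
relevant: ✓, at least one use each (env, ctr, key)
unrestricted: ✓, simply typable at (T3 -> T1) -> T1; W, C, E all held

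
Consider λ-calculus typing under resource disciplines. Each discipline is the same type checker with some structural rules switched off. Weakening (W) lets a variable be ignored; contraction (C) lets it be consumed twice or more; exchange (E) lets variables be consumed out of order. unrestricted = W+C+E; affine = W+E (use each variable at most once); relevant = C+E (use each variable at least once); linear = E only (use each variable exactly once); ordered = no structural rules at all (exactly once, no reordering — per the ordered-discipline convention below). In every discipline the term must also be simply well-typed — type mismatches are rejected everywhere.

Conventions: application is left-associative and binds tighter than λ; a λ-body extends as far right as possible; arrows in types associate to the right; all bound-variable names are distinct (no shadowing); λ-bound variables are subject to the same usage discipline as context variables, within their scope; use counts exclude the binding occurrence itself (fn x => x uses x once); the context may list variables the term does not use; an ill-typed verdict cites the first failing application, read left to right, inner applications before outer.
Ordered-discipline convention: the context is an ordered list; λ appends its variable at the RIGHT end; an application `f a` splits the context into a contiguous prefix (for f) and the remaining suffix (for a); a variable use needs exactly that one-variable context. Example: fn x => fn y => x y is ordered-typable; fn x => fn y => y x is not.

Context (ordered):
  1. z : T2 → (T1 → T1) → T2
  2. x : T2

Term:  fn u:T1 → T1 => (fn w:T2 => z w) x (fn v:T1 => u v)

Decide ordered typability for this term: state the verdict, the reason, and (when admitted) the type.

yes — z, x, u, w, v once each; derivable with no W/C/E; term : (T1 → T1) → T2
variable uses: z: 1×, x: 1×, u (bound): 1×, w (bound): 1×, v (bound): 1×
use order (left to right): z, w, x, u, v
typing: ✓ — (T1 → T1) → T2
per-discipline verdicts: ordered ✓, linear ✓, affine ✓, relevant ✓, unrestricted ✓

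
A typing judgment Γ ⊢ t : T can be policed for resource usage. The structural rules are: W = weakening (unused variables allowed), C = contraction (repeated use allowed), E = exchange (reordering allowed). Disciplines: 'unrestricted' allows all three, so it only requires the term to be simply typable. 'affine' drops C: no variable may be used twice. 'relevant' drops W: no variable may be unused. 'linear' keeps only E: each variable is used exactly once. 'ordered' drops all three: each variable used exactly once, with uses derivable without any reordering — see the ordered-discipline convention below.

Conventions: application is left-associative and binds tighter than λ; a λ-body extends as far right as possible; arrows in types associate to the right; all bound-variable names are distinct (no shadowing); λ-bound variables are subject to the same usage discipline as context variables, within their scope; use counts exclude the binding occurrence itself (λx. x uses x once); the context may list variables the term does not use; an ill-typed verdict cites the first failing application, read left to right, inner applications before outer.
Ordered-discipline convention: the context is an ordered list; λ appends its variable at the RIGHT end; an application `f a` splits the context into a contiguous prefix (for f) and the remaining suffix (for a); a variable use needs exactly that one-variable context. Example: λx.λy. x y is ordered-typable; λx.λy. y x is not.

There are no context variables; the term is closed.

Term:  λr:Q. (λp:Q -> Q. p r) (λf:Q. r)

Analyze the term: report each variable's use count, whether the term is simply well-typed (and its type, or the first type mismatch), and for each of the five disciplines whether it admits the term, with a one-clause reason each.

use counts: r (λ-bound) ×2; p (λ-bound) ×1; f (λ-bound) ×0
use order (left to right): p, r, r
typing: well-typed — term : Q -> Q
ordered: ✗ — r ×2 used more than once (contraction); needs weakening: f unused
linear: ✗ — r ×2 used more than once (contraction); needs weakening: f unused
affine: ✗ — r ×2 used more than once (contraction)
relevant: ✗ — needs weakening: f unused
unrestricted: ✓ — type-checks (Q -> Q) and nothing is barred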